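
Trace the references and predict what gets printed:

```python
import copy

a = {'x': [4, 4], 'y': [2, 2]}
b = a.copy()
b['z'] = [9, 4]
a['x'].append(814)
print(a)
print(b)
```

Key concept: shallow copy of dict with mutable values.
Step by step:
`a = {'x': [4, 4], 'y': [2, 2]}` → a = {'x': [4, 4], 'y': [2, 2]}
`b = a.copy()` → b = {'x': [4, 4], 'y': [2, 2]}
`b['z'] = [9, 4]` → b = {'x': [4, 4], 'y': [2, 2], 'z': [9, 4]}
`a['x'].append(814)` → a = {'x': [4, 4, 814], 'y': [2, 2]}; b = {'x': [4, 4, 814], 'y': [2, 2], 'z': [9, 4]}
`print(a)` → prints {'x': [4, 4, 814], 'y': [2, 2]}
`print(b)` → prints {'x': [4, 4, 814], 'y': [2, 2], 'z': [9, 4]}

Answer:
{'x': [4, 4, 814], 'y': [2, 2]}
{'x': [4, 4, 814], 'y': [2, 2], 'z': [9, 4]}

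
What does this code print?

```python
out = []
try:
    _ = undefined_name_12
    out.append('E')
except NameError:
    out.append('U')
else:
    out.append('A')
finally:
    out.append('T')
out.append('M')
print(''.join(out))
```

Execution trace: 'U' (except NameError) → 'T' (finally) → 'M' (after the try/except). Output: UTM

Answer: UTM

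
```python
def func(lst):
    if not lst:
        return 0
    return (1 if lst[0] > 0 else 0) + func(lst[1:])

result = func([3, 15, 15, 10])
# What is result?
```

Count of positive elements in [3, 15, 15, 10] = 4

Answer: 4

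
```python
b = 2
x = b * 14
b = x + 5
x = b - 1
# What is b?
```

Trace:
`b = 2` → b = 2
`x = b * 14` → x = 28
`b = x + 5` → b = 33
`x = b - 1` → x = 32
So b = 33

Answer: 33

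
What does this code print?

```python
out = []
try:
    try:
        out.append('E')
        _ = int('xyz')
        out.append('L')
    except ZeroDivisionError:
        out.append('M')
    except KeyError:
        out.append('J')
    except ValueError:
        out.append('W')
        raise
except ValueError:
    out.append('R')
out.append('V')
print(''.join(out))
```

Execution trace: 'E' (inner try body) → 'W' (inner except ValueError) → 'R' (outer except ValueError) → 'V' (after the try/except). Output: EWRV

Answer: EWRV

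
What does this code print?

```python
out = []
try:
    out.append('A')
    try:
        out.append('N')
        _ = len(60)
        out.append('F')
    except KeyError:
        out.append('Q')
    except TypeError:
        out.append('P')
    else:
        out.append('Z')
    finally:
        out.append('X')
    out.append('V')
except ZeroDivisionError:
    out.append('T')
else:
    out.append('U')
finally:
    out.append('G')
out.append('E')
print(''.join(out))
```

Execution trace: 'A' (try body) → 'N' (inner try body) → 'P' (inner except TypeError) → 'X' (inner finally) → 'V' (try body, no exception) → 'U' (else) → 'G' (finally) → 'E' (after the try/except). Output: ANPXVUGE

Answer: ANPXVUGE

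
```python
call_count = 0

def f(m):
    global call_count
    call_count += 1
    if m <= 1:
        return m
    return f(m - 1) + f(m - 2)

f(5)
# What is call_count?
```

Calls(m) = 1 + Calls(m-1) + Calls(m-2); Calls(0)=Calls(1)=1. For m=5 this gives 15.

Answer: 15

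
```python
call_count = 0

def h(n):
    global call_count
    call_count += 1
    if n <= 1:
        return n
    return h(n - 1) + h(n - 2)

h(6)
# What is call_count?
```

Calls(n) = 1 + Calls(n-1) + Calls(n-2); Calls(0)=Calls(1)=1. For n=6 this gives 25.

Answer: 25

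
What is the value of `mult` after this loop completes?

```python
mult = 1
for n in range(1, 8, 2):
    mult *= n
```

Product of 1, 3, 5, ... up to 7
`mult` takes the values: 1 → 3 → 15 → 105

Answer: 105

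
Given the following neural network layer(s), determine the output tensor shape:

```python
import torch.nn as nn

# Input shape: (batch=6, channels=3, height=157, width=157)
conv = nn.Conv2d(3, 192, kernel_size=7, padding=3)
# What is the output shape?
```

Input: (6, 3, 157, 157) -> Output: (6, 192, 157, 157)

Answer: (6, 192, 157, 157)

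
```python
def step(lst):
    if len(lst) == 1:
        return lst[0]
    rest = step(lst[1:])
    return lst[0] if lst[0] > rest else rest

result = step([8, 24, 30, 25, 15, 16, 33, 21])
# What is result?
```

Recursive max over [8, 24, 30, 25, 15, 16, 33, 21] = 33

Answer: 33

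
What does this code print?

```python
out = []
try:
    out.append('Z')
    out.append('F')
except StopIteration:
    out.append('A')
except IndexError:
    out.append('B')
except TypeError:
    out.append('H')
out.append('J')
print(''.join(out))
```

Execution trace: 'Z' (try body) → 'F' (try body, no exception) → 'J' (after the try/except). Output: ZFJ

Answer: ZFJ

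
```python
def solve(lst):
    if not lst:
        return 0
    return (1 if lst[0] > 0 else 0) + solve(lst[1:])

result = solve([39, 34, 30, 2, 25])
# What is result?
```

Count of positive elements in [39, 34, 30, 2, 25] = 5

Answer: 5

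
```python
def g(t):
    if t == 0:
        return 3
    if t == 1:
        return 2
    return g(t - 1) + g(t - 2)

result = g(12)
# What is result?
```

Build up from base cases: g(0)=3, g(1)=2, g(2)=5, g(3)=7, g(4)=12, g(5)=19, g(6)=31, ..., g(12)=555

Answer: 555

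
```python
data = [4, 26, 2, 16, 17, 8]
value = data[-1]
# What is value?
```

Trace:
`data = [4, 26, 2, 16, 17, 8]` → data = [4, 26, 2, 16, 17, 8]
`value = data[-1]` → value = 8
So value = 8

Answer: 8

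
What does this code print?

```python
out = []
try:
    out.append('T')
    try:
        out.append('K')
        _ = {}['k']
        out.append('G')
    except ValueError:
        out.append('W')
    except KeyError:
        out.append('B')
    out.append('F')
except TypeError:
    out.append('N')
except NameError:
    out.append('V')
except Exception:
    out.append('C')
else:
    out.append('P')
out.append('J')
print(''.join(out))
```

Execution trace: 'T' (try body) → 'K' (inner try body) → 'B' (inner except KeyError) → 'F' (try body, no exception) → 'P' (else) → 'J' (after the try/except). Output: TKBFPJ

Answer: TKBFPJ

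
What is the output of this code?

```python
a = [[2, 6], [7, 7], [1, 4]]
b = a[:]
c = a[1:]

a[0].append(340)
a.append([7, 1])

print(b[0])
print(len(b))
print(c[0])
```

Key concept: slice with nested mutation.
Step by step:
`a = [[2, 6], [7, 7], [1, 4]]` → a = [[2, 6], [7, 7], [1, 4]]
`b = a[:]` → b = [[2, 6], [7, 7], [1, 4]]
`c = a[1:]` → c = [[7, 7], [1, 4]]
`a[0].append(340)` → a = [[2, 6, 340], [7, 7], [1, 4]]; b = [[2, 6, 340], [7, 7], [1, 4]]
`a.append([7, 1])` → a = [[2, 6, 340], [7, 7], [1, 4], [7, 1]]
`print(b[0])` → prints [2, 6, 340]
`print(len(b))` → prints 3
`print(c[0])` → prints [7, 7]

Answer:
[2, 6, 340]
3
[7, 7]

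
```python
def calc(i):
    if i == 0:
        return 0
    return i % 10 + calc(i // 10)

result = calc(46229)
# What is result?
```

Sum of digits of 46229: 9 + 2 + 2 + 6 + 4 = 23

Answer: 23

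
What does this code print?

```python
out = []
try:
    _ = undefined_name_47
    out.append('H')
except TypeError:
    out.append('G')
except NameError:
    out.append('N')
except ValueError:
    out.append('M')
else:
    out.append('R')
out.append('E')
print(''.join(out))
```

Execution trace: 'N' (except NameError) → 'E' (after the try/except). Output: NE

Answer: NE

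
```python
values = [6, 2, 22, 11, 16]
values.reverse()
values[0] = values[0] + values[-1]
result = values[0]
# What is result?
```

Trace:
`values = [6, 2, 22, 11, 16]` → values = [6, 2, 22, 11, 16]
`values.reverse()` → values = [16, 11, 22, 2, 6]
`values[0] = values[0] + values[-1]` → values = [22, 11, 22, 2, 6]
`result = values[0]` → result = 22
So result = 22

Answer: 22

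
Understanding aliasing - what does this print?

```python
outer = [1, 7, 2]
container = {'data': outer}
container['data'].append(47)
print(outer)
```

Key concept: dict holds reference to list.
Step by step:
`outer = [1, 7, 2]` → outer = [1, 7, 2]
`container = {'data': outer}` → container = {'data': [1, 7, 2]}
`container['data'].append(47)` → outer = [1, 7, 2, 47]; container = {'data': [1, 7, 2, 47]}
`print(outer)` → prints [1, 7, 2, 47]

Answer: [1, 7, 2, 47]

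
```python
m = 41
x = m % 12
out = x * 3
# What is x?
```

Trace:
`m = 41` → m = 41
`x = m % 12` → x = 5
`out = x * 3` → out = 15
So x = 5

Answer: 5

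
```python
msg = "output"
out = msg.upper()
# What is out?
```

Trace:
`msg = "output"` → msg = 'output'
`out = msg.upper()` → out = 'OUTPUT'
So out = 'OUTPUT'

Answer: 'OUTPUT'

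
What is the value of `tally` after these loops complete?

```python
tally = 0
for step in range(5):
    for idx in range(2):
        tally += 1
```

5 * 2 = 10
`tally` takes the values: 0 → 1 → 2 → 3 → 4 → 5 → 6 → 7 → 8 → 9 → 10

Answer: 10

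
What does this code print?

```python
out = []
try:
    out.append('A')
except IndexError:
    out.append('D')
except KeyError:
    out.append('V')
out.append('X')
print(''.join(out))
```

Execution trace: 'A' (try body, no exception) → 'X' (after the try/except). Output: AX

Answer: AX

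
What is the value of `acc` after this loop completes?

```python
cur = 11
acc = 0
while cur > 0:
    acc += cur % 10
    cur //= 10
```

Sum digits of 11
`acc` takes the values: 0 → 1 → 2

Answer: 2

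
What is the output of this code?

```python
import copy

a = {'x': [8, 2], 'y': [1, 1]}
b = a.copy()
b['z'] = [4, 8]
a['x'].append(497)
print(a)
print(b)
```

Key concept: shallow copy of dict with mutable values.
Step by step:
`a = {'x': [8, 2], 'y': [1, 1]}` → a = {'x': [8, 2], 'y': [1, 1]}
`b = a.copy()` → b = {'x': [8, 2], 'y': [1, 1]}
`b['z'] = [4, 8]` → b = {'x': [8, 2], 'y': [1, 1], 'z': [4, 8]}
`a['x'].append(497)` → a = {'x': [8, 2, 497], 'y': [1, 1]}; b = {'x': [8, 2, 497], 'y': [1, 1], 'z': [4, 8]}
`print(a)` → prints {'x': [8, 2, 497], 'y': [1, 1]}
`print(b)` → prints {'x': [8, 2, 497], 'y': [1, 1], 'z': [4, 8]}

Answer:
{'x': [8, 2, 497], 'y': [1, 1]}
{'x': [8, 2, 497], 'y': [1, 1], 'z': [4, 8]}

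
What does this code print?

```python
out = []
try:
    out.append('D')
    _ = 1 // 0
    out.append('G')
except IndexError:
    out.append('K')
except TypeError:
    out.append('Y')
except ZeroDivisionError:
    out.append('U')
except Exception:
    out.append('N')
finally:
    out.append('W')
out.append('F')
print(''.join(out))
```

Execution trace: 'D' (try body) → 'U' (except ZeroDivisionError) → 'W' (finally) → 'F' (after the try/except). Output: DUWF

Answer: DUWF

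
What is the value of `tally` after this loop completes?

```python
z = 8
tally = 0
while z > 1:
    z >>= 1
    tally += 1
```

Count right shifts until 1
`tally` takes the values: 0 → 1 → 2 → 3

Answer: 3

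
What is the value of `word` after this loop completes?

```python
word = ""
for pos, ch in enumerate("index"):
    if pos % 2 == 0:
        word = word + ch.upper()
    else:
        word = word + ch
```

Uppercase even positions in 'index'
`word` takes the values: "" → "I" → "In" → "InD" → "InDe" → "InDeX"

Answer: "InDeX"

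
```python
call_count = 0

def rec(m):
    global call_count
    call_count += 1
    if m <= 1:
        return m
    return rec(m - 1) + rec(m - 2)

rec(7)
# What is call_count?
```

Calls(m) = 1 + Calls(m-1) + Calls(m-2); Calls(0)=Calls(1)=1. For m=7 this gives 41.

Answer: 41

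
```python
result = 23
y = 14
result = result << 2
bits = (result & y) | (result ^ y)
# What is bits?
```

Trace:
`result = 23` → result = 23
`y = 14` → y = 14
`result = result << 2` → result = 92
`bits = (result & y) | (result ^ y)` → bits = 94
So bits = 94

Answer: 94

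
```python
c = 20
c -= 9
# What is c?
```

Trace:
`c = 20` → c = 20
`c -= 9` → c = 11
So c = 11

Answer: 11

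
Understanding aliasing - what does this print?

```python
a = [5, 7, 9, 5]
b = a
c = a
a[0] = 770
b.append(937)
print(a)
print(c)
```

Key concept: multiple aliases.
Step by step:
`a = [5, 7, 9, 5]` → a = [5, 7, 9, 5]
`b = a` → b = [5, 7, 9, 5] (same object as a)
`c = a` → c = [5, 7, 9, 5] (same object as a, b)
`a[0] = 770` → a = [770, 7, 9, 5] (same object as b, c); b = [770, 7, 9, 5] (same object as a, c); c = [770, 7, 9, 5] (same object as a, b)
`b.append(937)` → a = [770, 7, 9, 5, 937] (same object as b, c); b = [770, 7, 9, 5, 937] (same object as a, c); c = [770, 7, 9, 5, 937] (same object as a, b)
`print(a)` → prints [770, 7, 9, 5, 937]
`print(c)` → prints [770, 7, 9, 5, 937]

Answer:
[770, 7, 9, 5, 937]
[770, 7, 9, 5, 937]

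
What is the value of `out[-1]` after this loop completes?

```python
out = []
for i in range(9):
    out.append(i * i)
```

Last element of squares 0 to 8
`out` takes the values: [] → [0] → [0, 1] → [0, 1, 4] → [0, 1, 4, 9] → [0, 1, 4, 9, 16] → [0, 1, 4, 9, 16, 25] → [0, 1, 4, 9, 16, 25, 36] → [0, 1, 4, 9, 16, 25, 36, 49] → [0, 1, 4, 9, 16, 25, 36, 49, 64]
So `out[-1]` = 64

Answer: 64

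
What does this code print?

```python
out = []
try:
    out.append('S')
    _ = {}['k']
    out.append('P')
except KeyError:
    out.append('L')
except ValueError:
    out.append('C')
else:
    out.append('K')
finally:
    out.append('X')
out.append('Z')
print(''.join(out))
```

Execution trace: 'S' (try body) → 'L' (except KeyError) → 'X' (finally) → 'Z' (after the try/except). Output: SLXZ

Answer: SLXZ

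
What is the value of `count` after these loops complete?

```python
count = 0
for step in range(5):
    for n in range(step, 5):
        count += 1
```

Upper triangle: 5 + 4 + ... + 1
`count` takes the values: 0 → 1 → 2 → 3 → 4 → 5 → 6 → 7 → 8 → 9 → 10 → 11 → 12 → 13 → 14 → 15

Answer: 15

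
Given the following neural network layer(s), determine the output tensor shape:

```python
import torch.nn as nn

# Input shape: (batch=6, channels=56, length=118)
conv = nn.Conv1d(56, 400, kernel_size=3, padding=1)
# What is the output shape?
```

Input: (6, 56, 118) -> Output: (6, 400, 118)

Answer: (6, 400, 118)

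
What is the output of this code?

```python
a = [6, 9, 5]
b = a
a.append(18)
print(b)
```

Key concept: basic list aliasing.
Step by step:
`a = [6, 9, 5]` → a = [6, 9, 5]
`b = a` → b = [6, 9, 5] (same object as a)
`a.append(18)` → a = [6, 9, 5, 18] (same object as b); b = [6, 9, 5, 18] (same object as a)
`print(b)` → prints [6, 9, 5, 18]

Answer: [6, 9, 5, 18]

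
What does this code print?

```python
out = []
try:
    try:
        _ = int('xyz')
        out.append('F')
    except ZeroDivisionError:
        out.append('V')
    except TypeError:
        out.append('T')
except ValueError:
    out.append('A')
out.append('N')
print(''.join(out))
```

Execution trace: 'A' (outer except ValueError) → 'N' (after the try/except). Output: AN

Answer: AN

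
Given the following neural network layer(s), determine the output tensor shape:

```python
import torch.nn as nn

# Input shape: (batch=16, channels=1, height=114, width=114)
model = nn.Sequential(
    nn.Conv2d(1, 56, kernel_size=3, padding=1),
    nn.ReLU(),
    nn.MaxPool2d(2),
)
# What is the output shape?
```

Input: (16, 1, 114, 114) -> after Conv2d: (16, 56, 114, 114) -> after ReLU: (16, 56, 114, 114) -> Output: (16, 56, 57, 57)

Answer: (16, 56, 57, 57)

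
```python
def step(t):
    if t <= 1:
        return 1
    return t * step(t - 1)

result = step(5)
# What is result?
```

step(5) = 5 * 4 * 3 * 2 * 1 = 120

Answer: 120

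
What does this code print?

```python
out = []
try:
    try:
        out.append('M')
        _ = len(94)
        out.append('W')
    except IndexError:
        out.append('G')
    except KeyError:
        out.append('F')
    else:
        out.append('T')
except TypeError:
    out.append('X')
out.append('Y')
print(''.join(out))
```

Execution trace: 'M' (try body) → 'X' (outer except TypeError) → 'Y' (after the try/except). Output: MXY

Answer: MXY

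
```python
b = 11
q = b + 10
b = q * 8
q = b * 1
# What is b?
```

Trace:
`b = 11` → b = 11
`q = b + 10` → q = 21
`b = q * 8` → b = 168
`q = b * 1` → q = 168
So b = 168

Answer: 168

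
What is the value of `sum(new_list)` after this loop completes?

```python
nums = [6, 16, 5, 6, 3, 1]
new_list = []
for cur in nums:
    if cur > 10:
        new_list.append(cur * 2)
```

Sum of doubled values > 10
`new_list` takes the values: [] → [32]
So `sum(new_list)` = 32

Answer: 32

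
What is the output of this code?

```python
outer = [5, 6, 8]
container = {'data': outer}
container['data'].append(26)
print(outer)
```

Key concept: dict holds reference to list.
Step by step:
`outer = [5, 6, 8]` → outer = [5, 6, 8]
`container = {'data': outer}` → container = {'data': [5, 6, 8]}
`container['data'].append(26)` → outer = [5, 6, 8, 26]; container = {'data': [5, 6, 8, 26]}
`print(outer)` → prints [5, 6, 8, 26]

Answer: [5, 6, 8, 26]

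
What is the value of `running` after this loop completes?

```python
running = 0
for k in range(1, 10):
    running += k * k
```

Sum of squares 1² to 9² = 285
`running` takes the values: 0 → 1 → 5 → 14 → 30 → 55 → 91 → 140 → 204 → 285

Answer: 285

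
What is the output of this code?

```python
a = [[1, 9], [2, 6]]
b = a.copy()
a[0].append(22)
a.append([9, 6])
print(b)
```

Key concept: shallow copy with nested lists.
Step by step:
`a = [[1, 9], [2, 6]]` → a = [[1, 9], [2, 6]]
`b = a.copy()` → b = [[1, 9], [2, 6]]
`a[0].append(22)` → a = [[1, 9, 22], [2, 6]]; b = [[1, 9, 22], [2, 6]]
`a.append([9, 6])` → a = [[1, 9, 22], [2, 6], [9, 6]]
`print(b)` → prints [[1, 9, 22], [2, 6]]

Answer: [[1, 9, 22], [2, 6]]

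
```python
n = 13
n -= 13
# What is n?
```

Trace:
`n = 13` → n = 13
`n -= 13` → n = 0
So n = 0

Answer: 0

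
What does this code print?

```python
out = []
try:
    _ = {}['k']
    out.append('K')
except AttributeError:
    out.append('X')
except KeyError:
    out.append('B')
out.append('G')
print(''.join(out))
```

Execution trace: 'B' (except KeyError) → 'G' (after the try/except). Output: BG

Answer: BG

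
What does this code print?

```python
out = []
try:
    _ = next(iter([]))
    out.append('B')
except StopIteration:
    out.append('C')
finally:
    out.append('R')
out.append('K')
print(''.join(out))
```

Execution trace: 'C' (except StopIteration) → 'R' (finally) → 'K' (after the try/except). Output: CRK

Answer: CRK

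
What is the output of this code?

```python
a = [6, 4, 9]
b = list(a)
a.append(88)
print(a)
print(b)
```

Key concept: list() constructor creates copy.
Step by step:
`a = [6, 4, 9]` → a = [6, 4, 9]
`b = list(a)` → b = [6, 4, 9]
`a.append(88)` → a = [6, 4, 9, 88]
`print(a)` → prints [6, 4, 9, 88]
`print(b)` → prints [6, 4, 9]

Answer:
[6, 4, 9, 88]
[6, 4, 9]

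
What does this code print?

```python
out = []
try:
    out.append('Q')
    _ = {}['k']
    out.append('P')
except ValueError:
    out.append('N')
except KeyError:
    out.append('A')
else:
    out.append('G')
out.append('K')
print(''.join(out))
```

Execution trace: 'Q' (try body) → 'A' (except KeyError) → 'K' (after the try/except). Output: QAK

Answer: QAK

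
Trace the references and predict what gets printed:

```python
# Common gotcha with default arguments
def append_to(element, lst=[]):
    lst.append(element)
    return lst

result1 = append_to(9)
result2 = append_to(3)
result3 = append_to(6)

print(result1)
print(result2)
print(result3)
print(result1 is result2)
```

Key concept: mutable default argument gotcha.
Step by step:
`result1 = append_to(9)` → result1 = [9]
`result2 = append_to(3)` → result1 = [9, 3] (same object as result2); result2 = [9, 3] (same object as result1)
`result3 = append_to(6)` → result1 = [9, 3, 6] (same object as result2, result3); result2 = [9, 3, 6] (same object as result1, result3); result3 = [9, 3, 6] (same object as result1, result2)
`print(result1)` → prints [9, 3, 6]
`print(result2)` → prints [9, 3, 6]
`print(result3)` → prints [9, 3, 6]
`print(result1 is result2)` → prints True

Answer:
[9, 3, 6]
[9, 3, 6]
[9, 3, 6]
True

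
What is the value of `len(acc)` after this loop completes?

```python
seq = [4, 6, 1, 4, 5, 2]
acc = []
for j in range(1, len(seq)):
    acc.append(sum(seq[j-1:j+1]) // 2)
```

Number of 2-element averages
`acc` takes the values: [] → [5] → [5, 3] → [5, 3, 2] → [5, 3, 2, 4] → [5, 3, 2, 4, 3]
So `len(acc)` = 5

Answer: 5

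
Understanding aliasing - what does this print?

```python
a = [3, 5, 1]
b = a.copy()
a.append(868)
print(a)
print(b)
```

Key concept: list.copy() creates independent copy.
Step by step:
`a = [3, 5, 1]` → a = [3, 5, 1]
`b = a.copy()` → b = [3, 5, 1]
`a.append(868)` → a = [3, 5, 1, 868]
`print(a)` → prints [3, 5, 1, 868]
`print(b)` → prints [3, 5, 1]

Answer:
[3, 5, 1, 868]
[3, 5, 1]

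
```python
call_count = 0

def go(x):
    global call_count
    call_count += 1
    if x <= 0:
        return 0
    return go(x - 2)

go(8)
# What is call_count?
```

Linear recursion stepping by 2: 5 calls from x=8 down to ≤0.

Answer: 5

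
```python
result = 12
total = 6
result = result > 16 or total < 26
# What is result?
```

Trace:
`result = 12` → result = 12
`total = 6` → total = 6
`result = result > 16 or total < 26` → result = True
So result = True

Answer: True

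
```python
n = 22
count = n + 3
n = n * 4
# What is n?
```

Trace:
`n = 22` → n = 22
`count = n + 3` → count = 25
`n = n * 4` → n = 88
So n = 88

Answer: 88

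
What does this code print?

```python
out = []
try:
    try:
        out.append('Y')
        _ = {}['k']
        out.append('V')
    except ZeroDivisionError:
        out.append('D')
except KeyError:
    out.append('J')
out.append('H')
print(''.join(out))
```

Execution trace: 'Y' (inner try body) → 'J' (outer except KeyError) → 'H' (after the try/except). Output: YJH

Answer: YJH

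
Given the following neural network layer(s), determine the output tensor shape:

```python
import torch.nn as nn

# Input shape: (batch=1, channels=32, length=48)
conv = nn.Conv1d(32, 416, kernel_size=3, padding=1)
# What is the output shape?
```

Input: (1, 32, 48) -> Output: (1, 416, 48)

Answer: (1, 416, 48)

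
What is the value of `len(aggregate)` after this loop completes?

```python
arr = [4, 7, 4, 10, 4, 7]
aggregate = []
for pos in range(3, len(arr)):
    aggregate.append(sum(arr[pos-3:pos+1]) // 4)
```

Number of 4-element averages
`aggregate` takes the values: [] → [6] → [6, 6] → [6, 6, 6]
So `len(aggregate)` = 3

Answer: 3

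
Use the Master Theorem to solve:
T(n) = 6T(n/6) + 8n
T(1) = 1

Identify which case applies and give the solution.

a=6, b=6, f(n)=8n. log_6(6) = 1. Since c=1 = 1, Case 2 applies: T(n) = Θ(n^log_b(a) · log n) = O(n log n).

Answer: O(n log n) - Case 2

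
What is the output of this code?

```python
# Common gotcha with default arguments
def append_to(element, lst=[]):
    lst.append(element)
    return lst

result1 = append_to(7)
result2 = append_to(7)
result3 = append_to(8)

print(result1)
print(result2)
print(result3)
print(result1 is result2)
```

Key concept: mutable default argument gotcha.
Step by step:
`result1 = append_to(7)` → result1 = [7]
`result2 = append_to(7)` → result1 = [7, 7] (same object as result2); result2 = [7, 7] (same object as result1)
`result3 = append_to(8)` → result1 = [7, 7, 8] (same object as result2, result3); result2 = [7, 7, 8] (same object as result1, result3); result3 = [7, 7, 8] (same object as result1, result2)
`print(result1)` → prints [7, 7, 8]
`print(result2)` → prints [7, 7, 8]
`print(result3)` → prints [7, 7, 8]
`print(result1 is result2)` → prints True

Answer:
[7, 7, 8]
[7, 7, 8]
[7, 7, 8]
True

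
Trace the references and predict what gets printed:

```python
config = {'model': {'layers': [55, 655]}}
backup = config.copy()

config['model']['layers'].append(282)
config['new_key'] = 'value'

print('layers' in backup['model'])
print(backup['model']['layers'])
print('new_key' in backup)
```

Key concept: shallow copy gotcha with nested dict.
Step by step:
`config = {'model': {'layers': [55, 655]}}` → config = {'model': {'layers': [55, 655]}}
`backup = config.copy()` → backup = {'model': {'layers': [55, 655]}}
`config['model']['layers'].append(282)` → config = {'model': {'layers': [55, 655, 282]}}; backup = {'model': {'layers': [55, 655, 282]}}
`config['new_key'] = 'value'` → config = {'model': {'layers': [55, 655, 282]}, 'new_key': 'value'}
`print('layers' in backup['model'])` → prints True
`print(backup['model']['layers'])` → prints [55, 655, 282]
`print('new_key' in backup)` → prints False

Answer:
True
[55, 655, 282]
False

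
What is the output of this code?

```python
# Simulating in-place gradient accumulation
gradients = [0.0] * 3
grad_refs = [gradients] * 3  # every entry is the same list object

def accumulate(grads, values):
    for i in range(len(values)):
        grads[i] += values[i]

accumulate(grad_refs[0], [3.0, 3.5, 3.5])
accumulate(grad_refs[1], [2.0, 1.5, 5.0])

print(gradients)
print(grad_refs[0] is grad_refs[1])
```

Key concept: gradient accumulation aliasing.
Step by step:
`gradients = [0.0] * 3` → gradients = [0.0, 0.0, 0.0]
`grad_refs = [gradients] * 3` → grad_refs = [[0.0, 0.0, 0.0], [0.0, 0.0, 0.0], [0.0, 0.0, 0.0]]
`accumulate(grad_refs[0], [3.0, 3.5, 3.5])` → gradients = [3.0, 3.5, 3.5]; grad_refs = [[3.0, 3.5, 3.5], [3.0, 3.5, 3.5], [3.0, 3.5, 3.5]]
`accumulate(grad_refs[1], [2.0, 1.5, 5.0])` → gradients = [5.0, 5.0, 8.5]; grad_refs = [[5.0, 5.0, 8.5], [5.0, 5.0, 8.5], [5.0, 5.0, 8.5]]
`print(gradients)` → prints [5.0, 5.0, 8.5]
`print(grad_refs[0] is grad_refs[1])` → prints True

Answer:
[5.0, 5.0, 8.5]
True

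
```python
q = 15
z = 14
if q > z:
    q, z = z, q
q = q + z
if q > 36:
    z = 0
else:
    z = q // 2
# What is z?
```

Trace:
`q = 15` → q = 15
`z = 14` → z = 14
`if q > z: ...` → q > z is True → q = 14; z = 15
`q = q + z` → q = 29
`if q > 36: ...` → q > 36 is False, take else branch → z = 14
So z = 14

Answer: 14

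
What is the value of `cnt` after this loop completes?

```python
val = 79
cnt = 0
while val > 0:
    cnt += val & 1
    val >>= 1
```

Count set bits in 79 (binary: 0b1001111)
`cnt` takes the values: 0 → 1 → 2 → 3 → 4 → 5

Answer: 5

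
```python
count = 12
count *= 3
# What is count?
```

Trace:
`count = 12` → count = 12
`count *= 3` → count = 36
So count = 36

Answer: 36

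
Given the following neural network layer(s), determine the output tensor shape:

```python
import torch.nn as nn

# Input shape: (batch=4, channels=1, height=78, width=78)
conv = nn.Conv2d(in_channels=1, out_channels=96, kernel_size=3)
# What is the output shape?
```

Input: (4, 1, 78, 78) -> Output: (4, 96, 76, 76)

Answer: (4, 96, 76, 76)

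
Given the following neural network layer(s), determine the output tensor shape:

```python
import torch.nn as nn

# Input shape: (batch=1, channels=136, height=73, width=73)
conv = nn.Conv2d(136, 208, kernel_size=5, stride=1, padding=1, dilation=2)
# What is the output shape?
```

Input: (1, 136, 73, 73) -> Output: (1, 208, 67, 67)

Answer: (1, 208, 67, 67)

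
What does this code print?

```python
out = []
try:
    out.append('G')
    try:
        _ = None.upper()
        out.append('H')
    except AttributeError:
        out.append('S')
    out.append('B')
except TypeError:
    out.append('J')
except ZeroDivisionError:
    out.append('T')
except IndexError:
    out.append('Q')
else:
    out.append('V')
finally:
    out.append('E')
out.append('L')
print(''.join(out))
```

Execution trace: 'G' (try body) → 'S' (inner except AttributeError) → 'B' (try body, no exception) → 'V' (else) → 'E' (finally) → 'L' (after the try/except). Output: GSBVEL

Answer: GSBVEL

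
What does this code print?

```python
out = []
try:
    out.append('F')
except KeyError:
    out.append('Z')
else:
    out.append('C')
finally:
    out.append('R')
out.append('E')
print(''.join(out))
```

Execution trace: 'F' (try body, no exception) → 'C' (else) → 'R' (finally) → 'E' (after the try/except). Output: FCRE

Answer: FCRE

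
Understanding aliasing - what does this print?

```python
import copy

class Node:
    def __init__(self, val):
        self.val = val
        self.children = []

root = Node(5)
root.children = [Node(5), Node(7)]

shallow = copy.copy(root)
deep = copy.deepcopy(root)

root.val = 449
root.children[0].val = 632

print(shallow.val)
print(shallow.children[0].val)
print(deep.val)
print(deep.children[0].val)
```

Key concept: deep copy with custom objects.
Step by step:
`root = Node(5)` → root = Node(val=5, children=[])
`root.children = [Node(5), Node(7)]` → root = Node(val=5, children=[Node(val=5, children=[]), Node(val=7, children=[])])
`shallow = copy.copy(root)` → shallow = Node(val=5, children=[Node(val=5, children=[]), Node(val=7, children=[])])
`deep = copy.deepcopy(root)` → deep = Node(val=5, children=[Node(val=5, children=[]), Node(val=7, children=[])])
`root.val = 449` → root = Node(val=449, children=[Node(val=5, children=[]), Node(val=7, children=[])])
`root.children[0].val = 632` → root = Node(val=449, children=[Node(val=632, children=[]), Node(val=7, children=[])]); shallow = Node(val=5, children=[Node(val=632, children=[]), Node(val=7, children=[])])
`print(shallow.val)` → prints 5
`print(shallow.children[0].val)` → prints 632
`print(deep.val)` → prints 5
`print(deep.children[0].val)` → prints 5

Answer:
5
632
5
5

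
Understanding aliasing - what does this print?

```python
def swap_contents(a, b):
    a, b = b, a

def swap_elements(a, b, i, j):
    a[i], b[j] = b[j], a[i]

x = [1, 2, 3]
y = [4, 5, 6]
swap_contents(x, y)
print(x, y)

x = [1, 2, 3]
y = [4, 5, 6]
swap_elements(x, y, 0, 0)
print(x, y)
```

Key concept: parameter rebinding vs mutation.
Step by step:
`x = [1, 2, 3]` → x = [1, 2, 3]
`y = [4, 5, 6]` → y = [4, 5, 6]
`swap_contents(x, y)` → no visible change to tracked variables
`print(x, y)` → prints [1, 2, 3] [4, 5, 6]
`x = [1, 2, 3]` → x = [1, 2, 3]
`y = [4, 5, 6]` → y = [4, 5, 6]
`swap_elements(x, y, 0, 0)` → x = [4, 2, 3]; y = [1, 5, 6]
`print(x, y)` → prints [4, 2, 3] [1, 5, 6]

Answer:
[1, 2, 3] [4, 5, 6]
[4, 2, 3] [1, 5, 6]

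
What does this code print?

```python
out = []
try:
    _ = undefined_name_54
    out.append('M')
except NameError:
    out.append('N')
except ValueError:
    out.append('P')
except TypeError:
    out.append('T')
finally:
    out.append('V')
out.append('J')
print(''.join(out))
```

Execution trace: 'N' (except NameError) → 'V' (finally) → 'J' (after the try/except). Output: NVJ

Answer: NVJ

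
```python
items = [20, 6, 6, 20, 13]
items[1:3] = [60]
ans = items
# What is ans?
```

Trace:
`items = [20, 6, 6, 20, 13]` → items = [20, 6, 6, 20, 13]
`items[1:3] = [60]` → items = [20, 60, 20, 13]
`ans = items` → ans = [20, 60, 20, 13]
So ans = [20, 60, 20, 13]

Answer: [20, 60, 20, 13]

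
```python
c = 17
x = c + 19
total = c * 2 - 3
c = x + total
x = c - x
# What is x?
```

Trace:
`c = 17` → c = 17
`x = c + 19` → x = 36
`total = c * 2 - 3` → total = 31
`c = x + total` → c = 67
`x = c - x` → x = 31
So x = 31

Answer: 31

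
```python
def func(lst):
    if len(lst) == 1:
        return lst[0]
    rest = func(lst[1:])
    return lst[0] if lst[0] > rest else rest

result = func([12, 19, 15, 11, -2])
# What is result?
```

Recursive max over [12, 19, 15, 11, -2] = 19

Answer: 19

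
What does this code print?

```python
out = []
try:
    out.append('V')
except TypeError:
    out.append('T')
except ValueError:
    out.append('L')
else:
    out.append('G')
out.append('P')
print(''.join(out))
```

Execution trace: 'V' (try body, no exception) → 'G' (else) → 'P' (after the try/except). Output: VGP

Answer: VGP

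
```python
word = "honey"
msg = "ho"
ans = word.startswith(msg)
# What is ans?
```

Trace:
`word = "honey"` → word = 'honey'
`msg = "ho"` → msg = 'ho'
`ans = word.startswith(msg)` → ans = True
So ans = True

Answer: True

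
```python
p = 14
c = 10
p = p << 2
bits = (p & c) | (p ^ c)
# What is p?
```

Trace:
`p = 14` → p = 14
`c = 10` → c = 10
`p = p << 2` → p = 56
`bits = (p & c) | (p ^ c)` → bits = 58
So p = 56

Answer: 56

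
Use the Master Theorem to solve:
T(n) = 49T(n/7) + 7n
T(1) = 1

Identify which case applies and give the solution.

a=49, b=7, f(n)=7n. log_7(49) = 2. Since c=1 < 2, Case 1 applies: T(n) = Θ(n^log_b(a)) = O(n^2).

Answer: O(n^2) - Case 1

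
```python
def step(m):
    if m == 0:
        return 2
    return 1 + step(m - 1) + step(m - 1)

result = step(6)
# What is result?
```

step(m) = 1 + 2·step(m-1), step(0)=2. Closed form: (2+1)·2^6 - 1 = 191.

Answer: 191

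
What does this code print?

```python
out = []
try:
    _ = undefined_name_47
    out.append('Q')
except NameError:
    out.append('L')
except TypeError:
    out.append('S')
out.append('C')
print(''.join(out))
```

Execution trace: 'L' (except NameError) → 'C' (after the try/except). Output: LC

Answer: LC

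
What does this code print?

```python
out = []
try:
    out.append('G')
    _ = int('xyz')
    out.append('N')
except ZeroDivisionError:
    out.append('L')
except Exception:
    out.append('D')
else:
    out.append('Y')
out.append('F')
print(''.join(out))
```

Execution trace: 'G' (try body) → 'D' (except Exception) → 'F' (after the try/except). Output: GDF

Answer: GDF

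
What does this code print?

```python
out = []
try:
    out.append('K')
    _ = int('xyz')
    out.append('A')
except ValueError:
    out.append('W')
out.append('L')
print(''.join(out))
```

Execution trace: 'K' (try body) → 'W' (except ValueError) → 'L' (after the try/except). Output: KWL

Answer: KWL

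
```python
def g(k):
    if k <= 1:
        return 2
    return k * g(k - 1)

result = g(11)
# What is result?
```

g(11) = 11 * 10 * 9 * 8 * 7 * 6 * 5 * 4 * 3 * 2 * 2 = 79833600

Answer: 79833600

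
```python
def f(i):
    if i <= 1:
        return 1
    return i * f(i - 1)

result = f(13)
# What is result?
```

f(13) = 13 * 12 * 11 * 10 * 9 * 8 * 7 * 6 * 5 * 4 * 3 * 2 * 1 = 6227020800

Answer: 6227020800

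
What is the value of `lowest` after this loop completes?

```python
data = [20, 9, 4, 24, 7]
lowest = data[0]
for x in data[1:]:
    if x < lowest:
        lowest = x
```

Minimum of [20, 9, 4, 24, 7]
`lowest` takes the values: 20 → 9 → 4

Answer: 4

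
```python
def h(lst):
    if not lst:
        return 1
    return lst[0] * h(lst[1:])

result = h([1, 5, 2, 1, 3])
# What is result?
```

Product over [1, 5, 2, 1, 3] = 1 * 5 * 2 * 1 * 3 = 30

Answer: 30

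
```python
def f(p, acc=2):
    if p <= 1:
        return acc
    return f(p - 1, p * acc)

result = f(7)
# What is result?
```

Accumulator trace (n, acc): (7, 2) -> (6, 14) -> (5, 84) -> (4, 420) -> (3, 1680) -> (2, 5040) -> (1, 10080) -> return 10080

Answer: 10080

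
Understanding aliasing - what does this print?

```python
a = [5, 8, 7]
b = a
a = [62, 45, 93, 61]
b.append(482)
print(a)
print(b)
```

Key concept: rebinding vs mutation: a is rebound to a new list, b still points at the original.
Step by step:
`a = [5, 8, 7]` → a = [5, 8, 7]
`b = a` → b = [5, 8, 7] (same object as a)
`a = [62, 45, 93, 61]` → a = [62, 45, 93, 61]
`b.append(482)` → b = [5, 8, 7, 482]
`print(a)` → prints [62, 45, 93, 61]
`print(b)` → prints [5, 8, 7, 482]

Answer:
[62, 45, 93, 61]
[5, 8, 7, 482]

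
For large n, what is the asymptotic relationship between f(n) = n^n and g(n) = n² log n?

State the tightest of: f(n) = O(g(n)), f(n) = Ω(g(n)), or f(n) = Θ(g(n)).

n^n vs n² log n: f(n) = Ω(g(n)) but not O(g(n)) — n^n grows strictly faster than n² log n.

Answer: f(n) = Ω(g(n)) but not O(g(n)) — n^n grows strictly faster than n² log n.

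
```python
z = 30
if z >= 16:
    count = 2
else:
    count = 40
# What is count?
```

Trace:
`z = 30` → z = 30
`if z >= 16: ...` → z >= 16 is True → count = 2
So count = 2

Answer: 2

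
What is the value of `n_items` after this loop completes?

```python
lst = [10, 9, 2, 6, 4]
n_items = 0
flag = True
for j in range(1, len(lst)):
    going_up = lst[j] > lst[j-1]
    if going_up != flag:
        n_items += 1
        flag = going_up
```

Count direction changes in [10, 9, 2, 6, 4]
`n_items` takes the values: 0 → 1 → 2 → 3

Answer: 3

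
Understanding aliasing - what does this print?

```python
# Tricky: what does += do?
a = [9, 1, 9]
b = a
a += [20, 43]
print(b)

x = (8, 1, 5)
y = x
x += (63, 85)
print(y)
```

Key concept: += behavior differs for mutable vs immutable.
Step by step:
`a = [9, 1, 9]` → a = [9, 1, 9]
`b = a` → b = [9, 1, 9] (same object as a)
`a += [20, 43]` → a = [9, 1, 9, 20, 43] (same object as b); b = [9, 1, 9, 20, 43] (same object as a)
`print(b)` → prints [9, 1, 9, 20, 43]
`x = (8, 1, 5)` → x = (8, 1, 5)
`y = x` → y = (8, 1, 5)
`x += (63, 85)` → x = (8, 1, 5, 63, 85)
`print(y)` → prints (8, 1, 5)

Answer:
[9, 1, 9, 20, 43]
(8, 1, 5)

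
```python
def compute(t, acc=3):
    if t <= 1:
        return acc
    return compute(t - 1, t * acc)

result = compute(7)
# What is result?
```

Accumulator trace (n, acc): (7, 3) -> (6, 21) -> (5, 126) -> (4, 630) -> (3, 2520) -> (2, 7560) -> (1, 15120) -> return 15120

Answer: 15120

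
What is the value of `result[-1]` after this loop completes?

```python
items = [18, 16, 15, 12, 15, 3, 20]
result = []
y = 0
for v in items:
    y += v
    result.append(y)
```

Cumulative sum ends at 99
`result` takes the values: [] → [18] → [18, 34] → [18, 34, 49] → [18, 34, 49, 61] → [18, 34, 49, 61, 76] → [18, 34, 49, 61, 76, 79] → [18, 34, 49, 61, 76, 79, 99]
So `result[-1]` = 99

Answer: 99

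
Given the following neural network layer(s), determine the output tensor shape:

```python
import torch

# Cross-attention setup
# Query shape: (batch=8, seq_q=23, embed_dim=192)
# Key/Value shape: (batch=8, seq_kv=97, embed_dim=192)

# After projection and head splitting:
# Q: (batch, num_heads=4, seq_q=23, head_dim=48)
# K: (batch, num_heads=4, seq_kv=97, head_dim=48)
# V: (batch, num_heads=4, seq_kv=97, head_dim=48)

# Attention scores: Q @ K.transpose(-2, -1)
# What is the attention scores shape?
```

Input: (8, 23, 192) -> Output: (8, 4, 23, 97)

Answer: (8, 4, 23, 97)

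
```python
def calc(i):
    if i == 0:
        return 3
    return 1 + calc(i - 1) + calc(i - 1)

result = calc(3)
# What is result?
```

calc(i) = 1 + 2·calc(i-1), calc(0)=3. Closed form: (3+1)·2^3 - 1 = 31.

Answer: 31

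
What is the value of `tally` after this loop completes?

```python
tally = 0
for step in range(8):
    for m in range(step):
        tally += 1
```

Triangle number: 0+1+2+...+7
`tally` takes the values: 0 → 1 → 2 → 3 → 4 → 5 → 6 → 7 → 8 → 9 → 10 → 11 → 12 → 13 → 14 → 15 → 16 → 17 → 18 → 19 → 20 → 21 → 22 → 23 → 24 → 25 → 26 → 27 → 28

Answer: 28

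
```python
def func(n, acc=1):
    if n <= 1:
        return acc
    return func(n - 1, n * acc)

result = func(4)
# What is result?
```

Accumulator trace (n, acc): (4, 1) -> (3, 4) -> (2, 12) -> (1, 24) -> return 24

Answer: 24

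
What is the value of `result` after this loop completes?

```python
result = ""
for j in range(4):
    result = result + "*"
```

Repeat '*' 4 times
`result` takes the values: "" → "*" → "**" → "***" → "****"

Answer: "****"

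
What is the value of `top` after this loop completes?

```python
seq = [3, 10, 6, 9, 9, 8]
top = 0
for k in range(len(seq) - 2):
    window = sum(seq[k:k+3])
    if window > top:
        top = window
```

Max sum of 3-element window in [3, 10, 6, 9, 9, 8]
`top` takes the values: 0 → 19 → 25 → 26

Answer: 26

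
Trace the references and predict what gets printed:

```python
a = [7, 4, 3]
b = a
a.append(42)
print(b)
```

Key concept: basic list aliasing.
Step by step:
`a = [7, 4, 3]` → a = [7, 4, 3]
`b = a` → b = [7, 4, 3] (same object as a)
`a.append(42)` → a = [7, 4, 3, 42] (same object as b); b = [7, 4, 3, 42] (same object as a)
`print(b)` → prints [7, 4, 3, 42]

Answer: [7, 4, 3, 42]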